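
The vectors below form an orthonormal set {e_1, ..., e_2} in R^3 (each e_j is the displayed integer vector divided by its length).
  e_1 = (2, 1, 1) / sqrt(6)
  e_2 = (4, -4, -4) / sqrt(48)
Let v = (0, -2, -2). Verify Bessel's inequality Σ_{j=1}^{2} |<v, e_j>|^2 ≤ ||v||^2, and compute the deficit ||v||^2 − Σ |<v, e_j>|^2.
Σ |<v, e_j>|^2 = 8; ||v||^2 = 8; deficit = 0

Write each e_j = u_j / sqrt(<u_j, u_j>) where u_j is the displayed integer vector. Then <v, e_j> = <v, u_j> / sqrt(<u_j, u_j>), so |<v, e_j>|^2 = <v, u_j>^2 / <u_j, u_j>.
Coefficients: <v, e_1> = -4/sqrt(6), <v, e_2> = 16/sqrt(48).
Square and sum: Σ |<v, e_j>|^2 = 8.
Compute ||v||^2 = v·v = 8.
Deficit = 8 − 8 = 0 ≥ 0, confirming Bessel's inequality. (The deficit equals ||v − Σ <v,e_j> e_j||^2, the squared distance from v to span{e_j}.)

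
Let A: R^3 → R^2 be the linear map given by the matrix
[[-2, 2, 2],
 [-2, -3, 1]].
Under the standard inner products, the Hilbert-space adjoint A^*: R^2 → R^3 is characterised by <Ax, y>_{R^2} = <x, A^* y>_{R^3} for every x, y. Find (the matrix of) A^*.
A^* = A^T =
[[-2, -2],
 [2, -3],
 [2, 1]]

For real matrices with standard dot products, the defining identity <Ax, y> = <x, A^* y> gives (Ax)^T y = x^T (A^*) y, i.e. x^T A^T y = x^T (A^*) y. Since this holds for all x, y, we must have A^* = A^T. Therefore
A^* =
[[-2, -2],
 [2, -3],
 [2, 1]].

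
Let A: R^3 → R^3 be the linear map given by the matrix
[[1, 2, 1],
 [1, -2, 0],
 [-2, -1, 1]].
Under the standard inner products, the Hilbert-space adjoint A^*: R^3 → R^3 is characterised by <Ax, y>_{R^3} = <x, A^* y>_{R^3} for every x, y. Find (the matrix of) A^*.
A^* = A^T =
[[1, 1, -2],
 [2, -2, -1],
 [1, 0, 1]]

For real matrices with standard dot products, the defining identity <Ax, y> = <x, A^* y> gives (Ax)^T y = x^T (A^*) y, i.e. x^T A^T y = x^T (A^*) y. Since this holds for all x, y, we must have A^* = A^T. Therefore
A^* =
[[1, 1, -2],
 [2, -2, -1],
 [1, 0, 1]].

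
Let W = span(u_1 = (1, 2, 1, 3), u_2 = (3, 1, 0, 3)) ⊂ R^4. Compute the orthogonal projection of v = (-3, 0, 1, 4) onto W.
proj_W(v) = (-137/89, 201/89, 148/89, 159/89)

Set up U = [u_1 | ... | u_2] ∈ R^(4×2). The projector onto W = col(U) is P = U (U^T U)^(-1) U^T.
Compute U^T U =
  [15, 14]
  [14, 19],
and U^T v = (10, 3).
Solve U^T U · c = U^T v for the coefficients: c = (148/89, -95/89). The projection is proj_W(v) = U c.
Check: (v - proj_W(v)) · u_1 = 0  (should be 0).
Check: (v - proj_W(v)) · u_2 = 0  (should be 0).
Result: proj_W(v) = (-137/89, 201/89, 148/89, 159/89).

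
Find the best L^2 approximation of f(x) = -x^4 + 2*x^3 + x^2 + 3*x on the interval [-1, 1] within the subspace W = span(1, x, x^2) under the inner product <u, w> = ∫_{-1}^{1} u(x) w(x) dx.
g(x) = x^2/7 + 21*x/5 + 3/35

The best approximation g ∈ W is the orthogonal projection of f onto W. Writing g = a_0 + a_1 x + a_2 x^2, the coefficients solve the normal equations G · a = b where
  G_{ij} = <φ_i, φ_j> and b_i = <f, φ_i>, with φ_0 = 1, φ_1 = x, φ_2 = x^2.
G =
  [2, 0, 2/3]
  [0, 2/3, 0]
  [2/3, 0, 2/5],
b = (4/15, 14/5, 4/35).
Solving gives a_0 = 3/35, a_1 = 21/5, a_2 = 1/7, so
  g(x) = x^2/7 + 21*x/5 + 3/35.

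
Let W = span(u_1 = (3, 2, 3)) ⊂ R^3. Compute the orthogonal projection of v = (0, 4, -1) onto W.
proj_W(v) = (15/22, 5/11, 15/22)

Set up U = [u_1 | ... | u_1] ∈ R^(3×1). The projector onto W = col(U) is P = U (U^T U)^(-1) U^T.
Compute U^T U =
  [22],
and U^T v = (5).
Solve U^T U · c = U^T v for the coefficients: c = (5/22). The projection is proj_W(v) = U c.
Check: (v - proj_W(v)) · u_1 = 0  (should be 0).
Result: proj_W(v) = (15/22, 5/11, 15/22).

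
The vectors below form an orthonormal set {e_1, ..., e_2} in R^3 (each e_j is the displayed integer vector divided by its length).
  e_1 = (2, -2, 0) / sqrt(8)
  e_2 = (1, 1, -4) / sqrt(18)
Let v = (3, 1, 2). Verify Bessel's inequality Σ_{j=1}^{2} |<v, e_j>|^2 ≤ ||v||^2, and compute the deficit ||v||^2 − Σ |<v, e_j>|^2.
Σ |<v, e_j>|^2 = 26/9; ||v||^2 = 14; deficit = 100/9

Write each e_j = u_j / sqrt(<u_j, u_j>) where u_j is the displayed integer vector. Then <v, e_j> = <v, u_j> / sqrt(<u_j, u_j>), so |<v, e_j>|^2 = <v, u_j>^2 / <u_j, u_j>.
Coefficients: <v, e_1> = 4/sqrt(8), <v, e_2> = -4/sqrt(18).
Square and sum: Σ |<v, e_j>|^2 = 26/9.
Compute ||v||^2 = v·v = 14.
Deficit = 14 − 26/9 = 100/9 ≥ 0, confirming Bessel's inequality. (The deficit equals ||v − Σ <v,e_j> e_j||^2, the squared distance from v to span{e_j}.)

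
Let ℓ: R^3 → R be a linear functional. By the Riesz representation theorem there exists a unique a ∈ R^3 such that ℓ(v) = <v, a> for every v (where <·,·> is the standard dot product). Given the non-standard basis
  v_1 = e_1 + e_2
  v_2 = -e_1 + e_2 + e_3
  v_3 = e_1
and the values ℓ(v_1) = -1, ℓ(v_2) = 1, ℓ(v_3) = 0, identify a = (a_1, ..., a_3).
a = (0, -1, 2)

Write a = (a_1, ..., a_3) in the standard basis. For each basis vector v_i, ℓ(v_i) = <v_i, a> is a linear equation in the a_j's. Collect the n equations into a matrix system V a = ℓ, where row i of V is v_i (expressed in the standard basis). Since V is invertible (lower-triangular with 1s on the diagonal, up to permutation), solve by back-substitution:
  V =
[[1, 1, 0],
 [-1, 1, 1],
 [1, 0, 0]]
  V a = (-1, 1, 0)
Solving gives a = (0, -1, 2).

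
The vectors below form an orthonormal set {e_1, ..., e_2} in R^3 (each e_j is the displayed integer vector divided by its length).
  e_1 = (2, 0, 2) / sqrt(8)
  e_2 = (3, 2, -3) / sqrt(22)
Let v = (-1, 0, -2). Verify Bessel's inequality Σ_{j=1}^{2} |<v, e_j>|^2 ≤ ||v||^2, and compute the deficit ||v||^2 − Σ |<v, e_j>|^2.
Σ |<v, e_j>|^2 = 54/11; ||v||^2 = 5; deficit = 1/11

Write each e_j = u_j / sqrt(<u_j, u_j>) where u_j is the displayed integer vector. Then <v, e_j> = <v, u_j> / sqrt(<u_j, u_j>), so |<v, e_j>|^2 = <v, u_j>^2 / <u_j, u_j>.
Coefficients: <v, e_1> = -6/sqrt(8), <v, e_2> = 3/sqrt(22).
Square and sum: Σ |<v, e_j>|^2 = 54/11.
Compute ||v||^2 = v·v = 5.
Deficit = 5 − 54/11 = 1/11 ≥ 0, confirming Bessel's inequality. (The deficit equals ||v − Σ <v,e_j> e_j||^2, the squared distance from v to span{e_j}.)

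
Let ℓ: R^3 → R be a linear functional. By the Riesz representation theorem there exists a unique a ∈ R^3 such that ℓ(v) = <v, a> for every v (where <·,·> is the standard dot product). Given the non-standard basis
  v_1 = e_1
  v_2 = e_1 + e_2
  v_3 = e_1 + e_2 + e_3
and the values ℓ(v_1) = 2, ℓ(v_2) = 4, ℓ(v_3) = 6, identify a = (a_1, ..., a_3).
a = (2, 2, 2)

Write a = (a_1, ..., a_3) in the standard basis. For each basis vector v_i, ℓ(v_i) = <v_i, a> is a linear equation in the a_j's. Collect the n equations into a matrix system V a = ℓ, where row i of V is v_i (expressed in the standard basis). Since V is invertible (lower-triangular with 1s on the diagonal, up to permutation), solve by back-substitution:
  V =
[[1, 0, 0],
 [1, 1, 0],
 [1, 1, 1]]
  V a = (2, 4, 6)
Solving gives a = (2, 2, 2).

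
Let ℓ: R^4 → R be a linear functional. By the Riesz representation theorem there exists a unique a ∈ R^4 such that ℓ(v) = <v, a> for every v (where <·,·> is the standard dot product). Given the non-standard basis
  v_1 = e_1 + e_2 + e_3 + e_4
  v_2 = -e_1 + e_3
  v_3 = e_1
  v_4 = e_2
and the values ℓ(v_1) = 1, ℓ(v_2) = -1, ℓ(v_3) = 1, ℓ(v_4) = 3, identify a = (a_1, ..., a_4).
a = (1, 3, 0, -3)

Write a = (a_1, ..., a_4) in the standard basis. For each basis vector v_i, ℓ(v_i) = <v_i, a> is a linear equation in the a_j's. Collect the n equations into a matrix system V a = ℓ, where row i of V is v_i (expressed in the standard basis). Since V is invertible (lower-triangular with 1s on the diagonal, up to permutation), solve by back-substitution:
  V =
[[1, 1, 1, 1],
 [-1, 0, 1, 0],
 [1, 0, 0, 0],
 [0, 1, 0, 0]]
  V a = (1, -1, 1, 3)
Solving gives a = (1, 3, 0, -3).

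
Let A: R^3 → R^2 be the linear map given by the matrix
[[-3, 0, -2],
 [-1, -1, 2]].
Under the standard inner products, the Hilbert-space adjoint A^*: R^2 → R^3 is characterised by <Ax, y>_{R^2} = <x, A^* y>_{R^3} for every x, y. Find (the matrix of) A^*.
A^* = A^T =
[[-3, -1],
 [0, -1],
 [-2, 2]]

For real matrices with standard dot products, the defining identity <Ax, y> = <x, A^* y> gives (Ax)^T y = x^T (A^*) y, i.e. x^T A^T y = x^T (A^*) y. Since this holds for all x, y, we must have A^* = A^T. Therefore
A^* =
[[-3, -1],
 [0, -1],
 [-2, 2]].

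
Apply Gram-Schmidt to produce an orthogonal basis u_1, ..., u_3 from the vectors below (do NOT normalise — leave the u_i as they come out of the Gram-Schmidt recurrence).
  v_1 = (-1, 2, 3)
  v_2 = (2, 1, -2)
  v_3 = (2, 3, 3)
Orthogonal basis:
  u_1 = (-1, 2, 3)
  u_2 = (11/7, 13/7, -5/7)
  u_3 = (119/90, -34/45, 17/18)

Apply the Gram-Schmidt recurrence
  u_1 = v_1
  u_i = v_i − Σ_{j<i} ((v_i · u_j) / (u_j · u_j)) · u_j.

Step by step this gives:
  u_1 = (-1, 2, 3)
  u_2 = (11/7, 13/7, -5/7)
  u_3 = (119/90, -34/45, 17/18)

Orthogonality check:
  u_2 · u_1 = 0 (should be 0)
  u_3 · u_1 = 0 (should be 0)
  u_3 · u_2 = 0 (should be 0)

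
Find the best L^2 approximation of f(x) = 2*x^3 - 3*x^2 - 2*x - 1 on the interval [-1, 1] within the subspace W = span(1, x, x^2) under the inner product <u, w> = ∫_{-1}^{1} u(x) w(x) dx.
g(x) = -3*x^2 - 4*x/5 - 1

The best approximation g ∈ W is the orthogonal projection of f onto W. Writing g = a_0 + a_1 x + a_2 x^2, the coefficients solve the normal equations G · a = b where
  G_{ij} = <φ_i, φ_j> and b_i = <f, φ_i>, with φ_0 = 1, φ_1 = x, φ_2 = x^2.
G =
  [2, 0, 2/3]
  [0, 2/3, 0]
  [2/3, 0, 2/5],
b = (-4, -8/15, -28/15).
Solving gives a_0 = -1, a_1 = -4/5, a_2 = -3, so
  g(x) = -3*x^2 - 4*x/5 - 1.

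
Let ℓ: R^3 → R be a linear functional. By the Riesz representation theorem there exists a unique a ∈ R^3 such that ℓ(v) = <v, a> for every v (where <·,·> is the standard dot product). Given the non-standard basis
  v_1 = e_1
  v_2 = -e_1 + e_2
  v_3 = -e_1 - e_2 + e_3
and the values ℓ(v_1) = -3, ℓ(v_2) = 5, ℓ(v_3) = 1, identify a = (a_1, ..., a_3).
a = (-3, 2, 0)

Write a = (a_1, ..., a_3) in the standard basis. For each basis vector v_i, ℓ(v_i) = <v_i, a> is a linear equation in the a_j's. Collect the n equations into a matrix system V a = ℓ, where row i of V is v_i (expressed in the standard basis). Since V is invertible (lower-triangular with 1s on the diagonal, up to permutation), solve by back-substitution:
  V =
[[1, 0, 0],
 [-1, 1, 0],
 [-1, -1, 1]]
  V a = (-3, 5, 1)
Solving gives a = (-3, 2, 0).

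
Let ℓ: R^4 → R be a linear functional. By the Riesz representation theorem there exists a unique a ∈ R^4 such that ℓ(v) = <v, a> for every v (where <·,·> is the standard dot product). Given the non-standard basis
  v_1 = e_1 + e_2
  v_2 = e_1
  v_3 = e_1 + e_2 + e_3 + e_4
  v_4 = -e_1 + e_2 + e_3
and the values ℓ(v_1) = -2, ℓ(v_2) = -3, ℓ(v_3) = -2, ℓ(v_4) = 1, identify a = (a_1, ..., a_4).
a = (-3, 1, -3, 3)

Write a = (a_1, ..., a_4) in the standard basis. For each basis vector v_i, ℓ(v_i) = <v_i, a> is a linear equation in the a_j's. Collect the n equations into a matrix system V a = ℓ, where row i of V is v_i (expressed in the standard basis). Since V is invertible (lower-triangular with 1s on the diagonal, up to permutation), solve by back-substitution:
  V =
[[1, 1, 0, 0],
 [1, 0, 0, 0],
 [1, 1, 1, 1],
 [-1, 1, 1, 0]]
  V a = (-2, -3, -2, 1)
Solving gives a = (-3, 1, -3, 3).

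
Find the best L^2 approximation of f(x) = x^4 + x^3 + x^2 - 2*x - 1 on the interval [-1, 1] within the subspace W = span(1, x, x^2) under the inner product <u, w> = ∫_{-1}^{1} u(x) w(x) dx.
g(x) = 13*x^2/7 - 7*x/5 - 38/35

The best approximation g ∈ W is the orthogonal projection of f onto W. Writing g = a_0 + a_1 x + a_2 x^2, the coefficients solve the normal equations G · a = b where
  G_{ij} = <φ_i, φ_j> and b_i = <f, φ_i>, with φ_0 = 1, φ_1 = x, φ_2 = x^2.
G =
  [2, 0, 2/3]
  [0, 2/3, 0]
  [2/3, 0, 2/5],
b = (-14/15, -14/15, 2/105).
Solving gives a_0 = -38/35, a_1 = -7/5, a_2 = 13/7, so
  g(x) = 13*x^2/7 - 7*x/5 - 38/35.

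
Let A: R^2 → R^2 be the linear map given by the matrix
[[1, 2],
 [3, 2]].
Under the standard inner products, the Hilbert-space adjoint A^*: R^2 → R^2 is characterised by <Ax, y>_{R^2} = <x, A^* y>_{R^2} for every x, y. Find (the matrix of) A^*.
A^* = A^T =
[[1, 3],
 [2, 2]]

For real matrices with standard dot products, the defining identity <Ax, y> = <x, A^* y> gives (Ax)^T y = x^T (A^*) y, i.e. x^T A^T y = x^T (A^*) y. Since this holds for all x, y, we must have A^* = A^T. Therefore
A^* =
[[1, 3],
 [2, 2]].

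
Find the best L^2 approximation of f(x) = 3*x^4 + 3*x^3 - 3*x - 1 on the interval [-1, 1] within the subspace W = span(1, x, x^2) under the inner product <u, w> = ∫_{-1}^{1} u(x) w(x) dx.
g(x) = 18*x^2/7 - 6*x/5 - 44/35

The best approximation g ∈ W is the orthogonal projection of f onto W. Writing g = a_0 + a_1 x + a_2 x^2, the coefficients solve the normal equations G · a = b where
  G_{ij} = <φ_i, φ_j> and b_i = <f, φ_i>, with φ_0 = 1, φ_1 = x, φ_2 = x^2.
G =
  [2, 0, 2/3]
  [0, 2/3, 0]
  [2/3, 0, 2/5],
b = (-4/5, -4/5, 4/21).
Solving gives a_0 = -44/35, a_1 = -6/5, a_2 = 18/7, so
  g(x) = 18*x^2/7 - 6*x/5 - 44/35.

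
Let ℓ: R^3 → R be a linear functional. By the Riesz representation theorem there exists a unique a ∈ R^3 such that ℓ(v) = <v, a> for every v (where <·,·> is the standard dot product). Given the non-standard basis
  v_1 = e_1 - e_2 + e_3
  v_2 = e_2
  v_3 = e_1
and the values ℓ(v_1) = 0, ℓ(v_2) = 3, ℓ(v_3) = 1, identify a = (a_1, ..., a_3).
a = (1, 3, 2)

Write a = (a_1, ..., a_3) in the standard basis. For each basis vector v_i, ℓ(v_i) = <v_i, a> is a linear equation in the a_j's. Collect the n equations into a matrix system V a = ℓ, where row i of V is v_i (expressed in the standard basis). Since V is invertible (lower-triangular with 1s on the diagonal, up to permutation), solve by back-substitution:
  V =
[[1, -1, 1],
 [0, 1, 0],
 [1, 0, 0]]
  V a = (0, 3, 1)
Solving gives a = (1, 3, 2).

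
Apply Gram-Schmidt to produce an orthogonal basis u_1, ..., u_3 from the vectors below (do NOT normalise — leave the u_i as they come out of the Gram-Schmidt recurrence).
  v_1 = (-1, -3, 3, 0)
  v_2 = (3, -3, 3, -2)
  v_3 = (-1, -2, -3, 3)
Orthogonal basis:
  u_1 = (-1, -3, 3, 0)
  u_2 = (72/19, -12/19, 12/19, -2)
  u_3 = (87/91, -242/91, -213/91, 174/91)

Apply the Gram-Schmidt recurrence
  u_1 = v_1
  u_i = v_i − Σ_{j<i} ((v_i · u_j) / (u_j · u_j)) · u_j.

Step by step this gives:
  u_1 = (-1, -3, 3, 0)
  u_2 = (72/19, -12/19, 12/19, -2)
  u_3 = (87/91, -242/91, -213/91, 174/91)

Orthogonality check:
  u_2 · u_1 = 0 (should be 0)
  u_3 · u_1 = 0 (should be 0)
  u_3 · u_2 = 0 (should be 0)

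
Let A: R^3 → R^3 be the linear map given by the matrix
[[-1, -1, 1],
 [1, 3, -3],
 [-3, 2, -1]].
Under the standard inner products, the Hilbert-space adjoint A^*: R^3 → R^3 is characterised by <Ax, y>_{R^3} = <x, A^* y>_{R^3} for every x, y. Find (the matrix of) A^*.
A^* = A^T =
[[-1, 1, -3],
 [-1, 3, 2],
 [1, -3, -1]]

For real matrices with standard dot products, the defining identity <Ax, y> = <x, A^* y> gives (Ax)^T y = x^T (A^*) y, i.e. x^T A^T y = x^T (A^*) y. Since this holds for all x, y, we must have A^* = A^T. Therefore
A^* =
[[-1, 1, -3],
 [-1, 3, 2],
 [1, -3, -1]].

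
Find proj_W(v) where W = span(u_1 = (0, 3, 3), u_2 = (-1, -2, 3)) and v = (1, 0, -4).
proj_W(v) = (22/27, 1/27, -109/27)

Set up U = [u_1 | ... | u_2] ∈ R^(3×2). The projector onto W = col(U) is P = U (U^T U)^(-1) U^T.
Compute U^T U =
  [18, 3]
  [3, 14],
and U^T v = (-12, -13).
Solve U^T U · c = U^T v for the coefficients: c = (-43/81, -22/27). The projection is proj_W(v) = U c.
Check: (v - proj_W(v)) · u_1 = 0  (should be 0).
Check: (v - proj_W(v)) · u_2 = 0  (should be 0).
Result: proj_W(v) = (22/27, 1/27, -109/27).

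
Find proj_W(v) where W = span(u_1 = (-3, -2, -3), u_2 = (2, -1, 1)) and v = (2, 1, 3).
proj_W(v) = (206/83, 107/83, 193/83)

Set up U = [u_1 | ... | u_2] ∈ R^(3×2). The projector onto W = col(U) is P = U (U^T U)^(-1) U^T.
Compute U^T U =
  [22, -7]
  [-7, 6],
and U^T v = (-17, 6).
Solve U^T U · c = U^T v for the coefficients: c = (-60/83, 13/83). The projection is proj_W(v) = U c.
Check: (v - proj_W(v)) · u_1 = 0  (should be 0).
Check: (v - proj_W(v)) · u_2 = 0  (should be 0).
Result: proj_W(v) = (206/83, 107/83, 193/83).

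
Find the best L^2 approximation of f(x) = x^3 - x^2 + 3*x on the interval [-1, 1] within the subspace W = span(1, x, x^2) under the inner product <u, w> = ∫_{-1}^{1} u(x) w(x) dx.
g(x) = -x^2 + 18*x/5

The best approximation g ∈ W is the orthogonal projection of f onto W. Writing g = a_0 + a_1 x + a_2 x^2, the coefficients solve the normal equations G · a = b where
  G_{ij} = <φ_i, φ_j> and b_i = <f, φ_i>, with φ_0 = 1, φ_1 = x, φ_2 = x^2.
G =
  [2, 0, 2/3]
  [0, 2/3, 0]
  [2/3, 0, 2/5],
b = (-2/3, 12/5, -2/5).
Solving gives a_0 = 0, a_1 = 18/5, a_2 = -1, so
  g(x) = -x^2 + 18*x/5.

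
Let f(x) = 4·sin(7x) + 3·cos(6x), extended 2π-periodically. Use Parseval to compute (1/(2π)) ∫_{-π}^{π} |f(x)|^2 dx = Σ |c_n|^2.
Σ |c_n|^2 = 25/2

Expand |f|^2 and use orthogonality of {sin(nx), cos(mx)} on [-π, π]:
  ∫_{-π}^{π} sin(nx)^2 dx = π, ∫ cos(mx)^2 dx = π, and cross terms integrate to 0.
So ∫_{-π}^{π} f(x)^2 dx = 4^2 · π + 3^2 · π = (16 + 9)π.
Divide by 2π: (16 + 9)/2 = 25/2.
By Parseval, this equals Σ |c_n|^2.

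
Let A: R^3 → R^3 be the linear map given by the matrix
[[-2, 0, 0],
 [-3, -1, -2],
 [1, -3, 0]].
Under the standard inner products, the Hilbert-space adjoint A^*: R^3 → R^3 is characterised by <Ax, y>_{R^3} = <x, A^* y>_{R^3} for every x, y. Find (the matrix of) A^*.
A^* = A^T =
[[-2, -3, 1],
 [0, -1, -3],
 [0, -2, 0]]

For real matrices with standard dot products, the defining identity <Ax, y> = <x, A^* y> gives (Ax)^T y = x^T (A^*) y, i.e. x^T A^T y = x^T (A^*) y. Since this holds for all x, y, we must have A^* = A^T. Therefore
A^* =
[[-2, -3, 1],
 [0, -1, -3],
 [0, -2, 0]].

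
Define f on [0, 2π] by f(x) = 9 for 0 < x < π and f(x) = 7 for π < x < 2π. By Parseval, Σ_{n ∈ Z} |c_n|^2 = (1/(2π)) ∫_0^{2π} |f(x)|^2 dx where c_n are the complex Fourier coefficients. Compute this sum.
Σ |c_n|^2 = 65

Parseval equates the L^2 energy of f (normalised by 1/(2π)) with the ℓ^2 sum of its Fourier coefficients: (1/(2π)) ∫_0^{2π} |f|^2 = Σ |c_n|^2.
Compute the left side: (1/(2π)) [∫_0^π 9^2 dx + ∫_π^{2π} 7^2 dx] = (1/(2π)) · (81π + 49π) = (81 + 49)/2 = 65.
So Σ_{n ∈ Z} |c_n|^2 = 65.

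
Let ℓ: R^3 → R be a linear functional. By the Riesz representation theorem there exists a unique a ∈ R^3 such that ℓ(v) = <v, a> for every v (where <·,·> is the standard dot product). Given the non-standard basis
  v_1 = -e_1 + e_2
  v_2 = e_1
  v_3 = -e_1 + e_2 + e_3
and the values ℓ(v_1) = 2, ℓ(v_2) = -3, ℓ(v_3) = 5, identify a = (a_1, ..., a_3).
a = (-3, -1, 3)

Write a = (a_1, ..., a_3) in the standard basis. For each basis vector v_i, ℓ(v_i) = <v_i, a> is a linear equation in the a_j's. Collect the n equations into a matrix system V a = ℓ, where row i of V is v_i (expressed in the standard basis). Since V is invertible (lower-triangular with 1s on the diagonal, up to permutation), solve by back-substitution:
  V =
[[-1, 1, 0],
 [1, 0, 0],
 [-1, 1, 1]]
  V a = (2, -3, 5)
Solving gives a = (-3, -1, 3).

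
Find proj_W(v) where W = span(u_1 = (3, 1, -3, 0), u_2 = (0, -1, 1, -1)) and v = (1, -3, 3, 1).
proj_W(v) = (-21/41, -66/41, 80/41, -59/41)

Set up U = [u_1 | ... | u_2] ∈ R^(4×2). The projector onto W = col(U) is P = U (U^T U)^(-1) U^T.
Compute U^T U =
  [19, -4]
  [-4, 3],
and U^T v = (-9, 5).
Solve U^T U · c = U^T v for the coefficients: c = (-7/41, 59/41). The projection is proj_W(v) = U c.
Check: (v - proj_W(v)) · u_1 = 0  (should be 0).
Check: (v - proj_W(v)) · u_2 = 0  (should be 0).
Result: proj_W(v) = (-21/41, -66/41, 80/41, -59/41).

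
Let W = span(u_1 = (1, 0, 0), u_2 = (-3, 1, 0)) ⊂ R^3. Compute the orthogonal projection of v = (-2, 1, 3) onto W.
proj_W(v) = (-2, 1, 0)

Set up U = [u_1 | ... | u_2] ∈ R^(3×2). The projector onto W = col(U) is P = U (U^T U)^(-1) U^T.
Compute U^T U =
  [1, -3]
  [-3, 10],
and U^T v = (-2, 7).
Solve U^T U · c = U^T v for the coefficients: c = (1, 1). The projection is proj_W(v) = U c.
Check: (v - proj_W(v)) · u_1 = 0  (should be 0).
Check: (v - proj_W(v)) · u_2 = 0  (should be 0).
Result: proj_W(v) = (-2, 1, 0).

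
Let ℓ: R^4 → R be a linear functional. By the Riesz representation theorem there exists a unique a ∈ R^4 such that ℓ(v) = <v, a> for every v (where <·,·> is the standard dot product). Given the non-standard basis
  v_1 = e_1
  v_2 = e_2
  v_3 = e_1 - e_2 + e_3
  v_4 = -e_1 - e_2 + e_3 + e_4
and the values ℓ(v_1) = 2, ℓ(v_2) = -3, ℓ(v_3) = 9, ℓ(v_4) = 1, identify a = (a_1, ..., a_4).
a = (2, -3, 4, -4)

Write a = (a_1, ..., a_4) in the standard basis. For each basis vector v_i, ℓ(v_i) = <v_i, a> is a linear equation in the a_j's. Collect the n equations into a matrix system V a = ℓ, where row i of V is v_i (expressed in the standard basis). Since V is invertible (lower-triangular with 1s on the diagonal, up to permutation), solve by back-substitution:
  V =
[[1, 0, 0, 0],
 [0, 1, 0, 0],
 [1, -1, 1, 0],
 [-1, -1, 1, 1]]
  V a = (2, -3, 9, 1)
Solving gives a = (2, -3, 4, -4).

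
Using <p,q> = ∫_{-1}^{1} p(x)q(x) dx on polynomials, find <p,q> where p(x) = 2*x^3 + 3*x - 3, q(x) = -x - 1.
<p,q> = 16/5

Expand the product: p(x)·q(x) = -2*x^4 - 2*x^3 - 3*x^2 + 3.
∫_{-1}^{1} of each monomial x^k gives [2/(k+1) if k even, 0 if k odd]. Integrating term-by-term (or equivalently evaluating the antiderivative F(x) = -2*x^5/5 - x^4/2 - x^3 + 3*x at the endpoints):
  F(1) − F(−1) = 11/10 − (-21/10) = 16/5.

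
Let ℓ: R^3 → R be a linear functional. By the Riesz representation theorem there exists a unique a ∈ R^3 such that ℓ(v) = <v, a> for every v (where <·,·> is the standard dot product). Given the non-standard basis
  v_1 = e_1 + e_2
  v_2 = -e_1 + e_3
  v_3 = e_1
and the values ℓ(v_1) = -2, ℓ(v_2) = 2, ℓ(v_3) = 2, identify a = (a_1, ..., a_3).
a = (2, -4, 4)

Write a = (a_1, ..., a_3) in the standard basis. For each basis vector v_i, ℓ(v_i) = <v_i, a> is a linear equation in the a_j's. Collect the n equations into a matrix system V a = ℓ, where row i of V is v_i (expressed in the standard basis). Since V is invertible (lower-triangular with 1s on the diagonal, up to permutation), solve by back-substitution:
  V =
[[1, 1, 0],
 [-1, 0, 1],
 [1, 0, 0]]
  V a = (-2, 2, 2)
Solving gives a = (2, -4, 4).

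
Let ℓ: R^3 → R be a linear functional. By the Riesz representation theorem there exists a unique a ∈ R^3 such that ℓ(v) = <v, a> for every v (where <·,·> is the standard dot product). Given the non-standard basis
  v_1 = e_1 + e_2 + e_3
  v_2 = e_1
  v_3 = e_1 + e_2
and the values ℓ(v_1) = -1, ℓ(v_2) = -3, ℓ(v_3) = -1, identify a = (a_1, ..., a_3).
a = (-3, 2, 0)

Write a = (a_1, ..., a_3) in the standard basis. For each basis vector v_i, ℓ(v_i) = <v_i, a> is a linear equation in the a_j's. Collect the n equations into a matrix system V a = ℓ, where row i of V is v_i (expressed in the standard basis). Since V is invertible (lower-triangular with 1s on the diagonal, up to permutation), solve by back-substitution:
  V =
[[1, 1, 1],
 [1, 0, 0],
 [1, 1, 0]]
  V a = (-1, -3, -1)
Solving gives a = (-3, 2, 0).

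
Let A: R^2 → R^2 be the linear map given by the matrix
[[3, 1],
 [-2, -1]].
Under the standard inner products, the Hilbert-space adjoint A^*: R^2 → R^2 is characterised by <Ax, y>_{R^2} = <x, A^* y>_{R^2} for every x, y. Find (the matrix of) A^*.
A^* = A^T =
[[3, -2],
 [1, -1]]

For real matrices with standard dot products, the defining identity <Ax, y> = <x, A^* y> gives (Ax)^T y = x^T (A^*) y, i.e. x^T A^T y = x^T (A^*) y. Since this holds for all x, y, we must have A^* = A^T. Therefore
A^* =
[[3, -2],
 [1, -1]].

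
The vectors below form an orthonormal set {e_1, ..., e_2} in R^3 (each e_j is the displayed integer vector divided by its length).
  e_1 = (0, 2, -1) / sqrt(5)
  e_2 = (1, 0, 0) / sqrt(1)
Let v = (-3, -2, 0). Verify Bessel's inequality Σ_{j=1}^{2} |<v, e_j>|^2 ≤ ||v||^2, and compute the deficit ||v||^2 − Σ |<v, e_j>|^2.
Σ |<v, e_j>|^2 = 61/5; ||v||^2 = 13; deficit = 4/5

Write each e_j = u_j / sqrt(<u_j, u_j>) where u_j is the displayed integer vector. Then <v, e_j> = <v, u_j> / sqrt(<u_j, u_j>), so |<v, e_j>|^2 = <v, u_j>^2 / <u_j, u_j>.
Coefficients: <v, e_1> = -4/sqrt(5), <v, e_2> = -3/sqrt(1).
Square and sum: Σ |<v, e_j>|^2 = 61/5.
Compute ||v||^2 = v·v = 13.
Deficit = 13 − 61/5 = 4/5 ≥ 0, confirming Bessel's inequality. (The deficit equals ||v − Σ <v,e_j> e_j||^2, the squared distance from v to span{e_j}.)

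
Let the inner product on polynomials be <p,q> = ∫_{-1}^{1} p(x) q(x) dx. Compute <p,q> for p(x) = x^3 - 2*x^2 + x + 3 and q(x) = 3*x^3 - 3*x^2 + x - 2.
<p,q> = -206/21

Expand the product: p(x)·q(x) = 3*x^6 - 9*x^5 + 10*x^4 + 2*x^3 - 4*x^2 + x - 6.
∫_{-1}^{1} of each monomial x^k gives [2/(k+1) if k even, 0 if k odd]. Integrating term-by-term (or equivalently evaluating the antiderivative F(x) = 3*x^7/7 - 3*x^6/2 + 2*x^5 + x^4/2 - 4*x^3/3 + x^2/2 - 6*x at the endpoints):
  F(1) − F(−1) = -227/42 − (185/42) = -206/21.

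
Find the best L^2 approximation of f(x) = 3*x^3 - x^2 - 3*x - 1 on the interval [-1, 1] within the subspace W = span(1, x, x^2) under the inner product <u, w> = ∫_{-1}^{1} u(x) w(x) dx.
g(x) = -x^2 - 6*x/5 - 1

The best approximation g ∈ W is the orthogonal projection of f onto W. Writing g = a_0 + a_1 x + a_2 x^2, the coefficients solve the normal equations G · a = b where
  G_{ij} = <φ_i, φ_j> and b_i = <f, φ_i>, with φ_0 = 1, φ_1 = x, φ_2 = x^2.
G =
  [2, 0, 2/3]
  [0, 2/3, 0]
  [2/3, 0, 2/5],
b = (-8/3, -4/5, -16/15).
Solving gives a_0 = -1, a_1 = -6/5, a_2 = -1, so
  g(x) = -x^2 - 6*x/5 - 1.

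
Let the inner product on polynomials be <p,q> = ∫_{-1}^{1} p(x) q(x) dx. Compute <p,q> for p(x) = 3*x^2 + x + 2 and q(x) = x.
<p,q> = 2/3

Expand the product: p(x)·q(x) = 3*x^3 + x^2 + 2*x.
∫_{-1}^{1} of each monomial x^k gives [2/(k+1) if k even, 0 if k odd]. Integrating term-by-term (or equivalently evaluating the antiderivative F(x) = 3*x^4/4 + x^3/3 + x^2 at the endpoints):
  F(1) − F(−1) = 25/12 − (17/12) = 2/3.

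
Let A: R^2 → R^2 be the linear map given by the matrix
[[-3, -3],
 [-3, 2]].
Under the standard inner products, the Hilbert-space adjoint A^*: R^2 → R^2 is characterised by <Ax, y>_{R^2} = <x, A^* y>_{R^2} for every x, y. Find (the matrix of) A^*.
A^* = A^T =
[[-3, -3],
 [-3, 2]]

For real matrices with standard dot products, the defining identity <Ax, y> = <x, A^* y> gives (Ax)^T y = x^T (A^*) y, i.e. x^T A^T y = x^T (A^*) y. Since this holds for all x, y, we must have A^* = A^T. Therefore
A^* =
[[-3, -3],
 [-3, 2]].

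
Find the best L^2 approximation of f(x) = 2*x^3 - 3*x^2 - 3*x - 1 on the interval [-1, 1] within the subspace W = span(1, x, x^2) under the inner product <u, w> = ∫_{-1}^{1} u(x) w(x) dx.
g(x) = -3*x^2 - 9*x/5 - 1

The best approximation g ∈ W is the orthogonal projection of f onto W. Writing g = a_0 + a_1 x + a_2 x^2, the coefficients solve the normal equations G · a = b where
  G_{ij} = <φ_i, φ_j> and b_i = <f, φ_i>, with φ_0 = 1, φ_1 = x, φ_2 = x^2.
G =
  [2, 0, 2/3]
  [0, 2/3, 0]
  [2/3, 0, 2/5],
b = (-4, -6/5, -28/15).
Solving gives a_0 = -1, a_1 = -9/5, a_2 = -3, so
  g(x) = -3*x^2 - 9*x/5 - 1.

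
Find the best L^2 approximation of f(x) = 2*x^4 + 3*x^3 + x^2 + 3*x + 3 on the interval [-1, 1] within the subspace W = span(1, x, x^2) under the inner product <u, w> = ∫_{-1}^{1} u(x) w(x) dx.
g(x) = 19*x^2/7 + 24*x/5 + 99/35

The best approximation g ∈ W is the orthogonal projection of f onto W. Writing g = a_0 + a_1 x + a_2 x^2, the coefficients solve the normal equations G · a = b where
  G_{ij} = <φ_i, φ_j> and b_i = <f, φ_i>, with φ_0 = 1, φ_1 = x, φ_2 = x^2.
G =
  [2, 0, 2/3]
  [0, 2/3, 0]
  [2/3, 0, 2/5],
b = (112/15, 16/5, 104/35).
Solving gives a_0 = 99/35, a_1 = 24/5, a_2 = 19/7, so
  g(x) = 19*x^2/7 + 24*x/5 + 99/35.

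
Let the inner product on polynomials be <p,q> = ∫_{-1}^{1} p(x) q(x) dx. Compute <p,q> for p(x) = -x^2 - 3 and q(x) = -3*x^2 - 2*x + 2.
<p,q> = -92/15

Expand the product: p(x)·q(x) = 3*x^4 + 2*x^3 + 7*x^2 + 6*x - 6.
∫_{-1}^{1} of each monomial x^k gives [2/(k+1) if k even, 0 if k odd]. Integrating term-by-term (or equivalently evaluating the antiderivative F(x) = 3*x^5/5 + x^4/2 + 7*x^3/3 + 3*x^2 - 6*x at the endpoints):
  F(1) − F(−1) = 13/30 − (197/30) = -92/15.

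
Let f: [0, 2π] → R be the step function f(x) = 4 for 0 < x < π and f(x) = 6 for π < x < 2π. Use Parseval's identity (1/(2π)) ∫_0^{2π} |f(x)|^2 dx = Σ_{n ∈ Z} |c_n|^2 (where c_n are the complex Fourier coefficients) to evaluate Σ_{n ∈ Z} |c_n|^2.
Σ |c_n|^2 = 26

Parseval equates the L^2 energy of f (normalised by 1/(2π)) with the ℓ^2 sum of its Fourier coefficients: (1/(2π)) ∫_0^{2π} |f|^2 = Σ |c_n|^2.
Compute the left side: (1/(2π)) [∫_0^π 4^2 dx + ∫_π^{2π} 6^2 dx] = (1/(2π)) · (16π + 36π) = (16 + 36)/2 = 26.
So Σ_{n ∈ Z} |c_n|^2 = 26.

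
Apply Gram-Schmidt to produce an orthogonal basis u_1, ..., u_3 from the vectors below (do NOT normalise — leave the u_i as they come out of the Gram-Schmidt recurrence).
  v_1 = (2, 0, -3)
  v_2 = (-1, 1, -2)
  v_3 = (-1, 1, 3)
Orthogonal basis:
  u_1 = (2, 0, -3)
  u_2 = (-21/13, 1, -14/13)
  u_3 = (15/31, 35/31, 10/31)

Apply the Gram-Schmidt recurrence
  u_1 = v_1
  u_i = v_i − Σ_{j<i} ((v_i · u_j) / (u_j · u_j)) · u_j.

Step by step this gives:
  u_1 = (2, 0, -3)
  u_2 = (-21/13, 1, -14/13)
  u_3 = (15/31, 35/31, 10/31)

Orthogonality check:
  u_2 · u_1 = 0 (should be 0)
  u_3 · u_1 = 0 (should be 0)
  u_3 · u_2 = 0 (should be 0)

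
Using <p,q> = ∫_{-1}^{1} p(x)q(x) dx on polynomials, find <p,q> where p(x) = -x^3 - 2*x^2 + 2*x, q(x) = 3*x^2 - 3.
<p,q> = 8/5

Expand the product: p(x)·q(x) = -3*x^5 - 6*x^4 + 9*x^3 + 6*x^2 - 6*x.
∫_{-1}^{1} of each monomial x^k gives [2/(k+1) if k even, 0 if k odd]. Integrating term-by-term (or equivalently evaluating the antiderivative F(x) = -x^6/2 - 6*x^5/5 + 9*x^4/4 + 2*x^3 - 3*x^2 at the endpoints):
  F(1) − F(−1) = -9/20 − (-41/20) = 8/5.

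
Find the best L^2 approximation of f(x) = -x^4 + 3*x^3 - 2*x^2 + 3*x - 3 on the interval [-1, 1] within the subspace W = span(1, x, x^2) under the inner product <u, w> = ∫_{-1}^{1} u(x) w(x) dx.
g(x) = -20*x^2/7 + 24*x/5 - 102/35

The best approximation g ∈ W is the orthogonal projection of f onto W. Writing g = a_0 + a_1 x + a_2 x^2, the coefficients solve the normal equations G · a = b where
  G_{ij} = <φ_i, φ_j> and b_i = <f, φ_i>, with φ_0 = 1, φ_1 = x, φ_2 = x^2.
G =
  [2, 0, 2/3]
  [0, 2/3, 0]
  [2/3, 0, 2/5],
b = (-116/15, 16/5, -108/35).
Solving gives a_0 = -102/35, a_1 = 24/5, a_2 = -20/7, so
  g(x) = -20*x^2/7 + 24*x/5 - 102/35.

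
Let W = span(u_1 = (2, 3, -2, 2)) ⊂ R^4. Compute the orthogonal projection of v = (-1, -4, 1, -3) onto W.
proj_W(v) = (-44/21, -22/7, 44/21, -44/21)

Set up U = [u_1 | ... | u_1] ∈ R^(4×1). The projector onto W = col(U) is P = U (U^T U)^(-1) U^T.
Compute U^T U =
  [21],
and U^T v = (-22).
Solve U^T U · c = U^T v for the coefficients: c = (-22/21). The projection is proj_W(v) = U c.
Check: (v - proj_W(v)) · u_1 = 0  (should be 0).
Result: proj_W(v) = (-44/21, -22/7, 44/21, -44/21).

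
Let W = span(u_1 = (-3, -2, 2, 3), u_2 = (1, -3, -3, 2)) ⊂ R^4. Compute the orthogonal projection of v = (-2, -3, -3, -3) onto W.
proj_W(v) = (566/589, -609/589, -6*2**(39/251)*3**(232/753)*5**(184/251)*7**(260/753)/35, 241/589)

Set up U = [u_1 | ... | u_2] ∈ R^(4×2). The projector onto W = col(U) is P = U (U^T U)^(-1) U^T.
Compute U^T U =
  [26, 3]
  [3, 23],
and U^T v = (-3, 10).
Solve U^T U · c = U^T v for the coefficients: c = (-99/589, 269/589). The projection is proj_W(v) = U c.
Check: (v - proj_W(v)) · u_1 = 0  (should be 0).
Check: (v - proj_W(v)) · u_2 = 0  (should be 0).
Result: proj_W(v) = (566/589, -609/589, -6*2**(39/251)*3**(232/753)*5**(184/251)*7**(260/753)/35, 241/589).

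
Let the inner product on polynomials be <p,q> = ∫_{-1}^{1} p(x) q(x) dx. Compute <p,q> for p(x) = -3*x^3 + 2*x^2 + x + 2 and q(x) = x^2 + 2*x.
<p,q> = 16/15

Expand the product: p(x)·q(x) = -3*x^5 - 4*x^4 + 5*x^3 + 4*x^2 + 4*x.
∫_{-1}^{1} of each monomial x^k gives [2/(k+1) if k even, 0 if k odd]. Integrating term-by-term (or equivalently evaluating the antiderivative F(x) = -x^6/2 - 4*x^5/5 + 5*x^4/4 + 4*x^3/3 + 2*x^2 at the endpoints):
  F(1) − F(−1) = 197/60 − (133/60) = 16/15.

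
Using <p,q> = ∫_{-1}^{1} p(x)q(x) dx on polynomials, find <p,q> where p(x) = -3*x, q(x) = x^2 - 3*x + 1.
<p,q> = 6

Expand the product: p(x)·q(x) = -3*x^3 + 9*x^2 - 3*x.
∫_{-1}^{1} of each monomial x^k gives [2/(k+1) if k even, 0 if k odd]. Integrating term-by-term (or equivalently evaluating the antiderivative F(x) = -3*x^4/4 + 3*x^3 - 3*x^2/2 at the endpoints):
  F(1) − F(−1) = 3/4 − (-21/4) = 6.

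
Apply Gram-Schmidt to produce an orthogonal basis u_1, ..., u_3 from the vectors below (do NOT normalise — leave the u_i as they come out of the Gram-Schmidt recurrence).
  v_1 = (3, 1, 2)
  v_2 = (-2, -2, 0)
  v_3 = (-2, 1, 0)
Orthogonal basis:
  u_1 = (3, 1, 2)
  u_2 = (-2/7, -10/7, 8/7)
  u_3 = (-1, 1, 1)

Apply the Gram-Schmidt recurrence
  u_1 = v_1
  u_i = v_i − Σ_{j<i} ((v_i · u_j) / (u_j · u_j)) · u_j.

Step by step this gives:
  u_1 = (3, 1, 2)
  u_2 = (-2/7, -10/7, 8/7)
  u_3 = (-1, 1, 1)

Orthogonality check:
  u_2 · u_1 = 0 (should be 0)
  u_3 · u_1 = 0 (should be 0)
  u_3 · u_2 = 0 (should be 0)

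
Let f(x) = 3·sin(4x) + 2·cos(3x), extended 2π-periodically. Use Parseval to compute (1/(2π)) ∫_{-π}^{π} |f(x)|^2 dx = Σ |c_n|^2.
Σ |c_n|^2 = 13/2

Expand |f|^2 and use orthogonality of {sin(nx), cos(mx)} on [-π, π]:
  ∫_{-π}^{π} sin(nx)^2 dx = π, ∫ cos(mx)^2 dx = π, and cross terms integrate to 0.
So ∫_{-π}^{π} f(x)^2 dx = 3^2 · π + 2^2 · π = (9 + 4)π.
Divide by 2π: (9 + 4)/2 = 13/2.
By Parseval, this equals Σ |c_n|^2.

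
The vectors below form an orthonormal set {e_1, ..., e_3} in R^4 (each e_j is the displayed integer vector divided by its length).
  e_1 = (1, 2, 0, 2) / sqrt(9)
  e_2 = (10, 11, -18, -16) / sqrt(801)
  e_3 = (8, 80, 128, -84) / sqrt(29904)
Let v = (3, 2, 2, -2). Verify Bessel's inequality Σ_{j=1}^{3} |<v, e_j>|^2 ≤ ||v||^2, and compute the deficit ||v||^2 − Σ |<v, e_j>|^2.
Σ |<v, e_j>|^2 = 341/21; ||v||^2 = 21; deficit = 100/21

Write each e_j = u_j / sqrt(<u_j, u_j>) where u_j is the displayed integer vector. Then <v, e_j> = <v, u_j> / sqrt(<u_j, u_j>), so |<v, e_j>|^2 = <v, u_j>^2 / <u_j, u_j>.
Coefficients: <v, e_1> = 3/sqrt(9), <v, e_2> = 48/sqrt(801), <v, e_3> = 608/sqrt(29904).
Square and sum: Σ |<v, e_j>|^2 = 341/21.
Compute ||v||^2 = v·v = 21.
Deficit = 21 − 341/21 = 100/21 ≥ 0, confirming Bessel's inequality. (The deficit equals ||v − Σ <v,e_j> e_j||^2, the squared distance from v to span{e_j}.)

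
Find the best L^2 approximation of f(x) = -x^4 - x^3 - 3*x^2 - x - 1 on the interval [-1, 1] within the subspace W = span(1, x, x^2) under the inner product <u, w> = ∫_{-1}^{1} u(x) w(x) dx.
g(x) = -27*x^2/7 - 8*x/5 - 32/35

The best approximation g ∈ W is the orthogonal projection of f onto W. Writing g = a_0 + a_1 x + a_2 x^2, the coefficients solve the normal equations G · a = b where
  G_{ij} = <φ_i, φ_j> and b_i = <f, φ_i>, with φ_0 = 1, φ_1 = x, φ_2 = x^2.
G =
  [2, 0, 2/3]
  [0, 2/3, 0]
  [2/3, 0, 2/5],
b = (-22/5, -16/15, -226/105).
Solving gives a_0 = -32/35, a_1 = -8/5, a_2 = -27/7, so
  g(x) = -27*x^2/7 - 8*x/5 - 32/35.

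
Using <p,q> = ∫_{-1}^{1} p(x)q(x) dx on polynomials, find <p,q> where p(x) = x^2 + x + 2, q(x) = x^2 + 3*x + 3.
<p,q> = 266/15

Expand the product: p(x)·q(x) = x^4 + 4*x^3 + 8*x^2 + 9*x + 6.
∫_{-1}^{1} of each monomial x^k gives [2/(k+1) if k even, 0 if k odd]. Integrating term-by-term (or equivalently evaluating the antiderivative F(x) = x^5/5 + x^4 + 8*x^3/3 + 9*x^2/2 + 6*x at the endpoints):
  F(1) − F(−1) = 431/30 − (-101/30) = 266/15.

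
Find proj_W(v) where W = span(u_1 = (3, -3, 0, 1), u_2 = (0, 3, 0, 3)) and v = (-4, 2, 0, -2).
proj_W(v) = (-60/17, 40/17, 0, -40/17)

Set up U = [u_1 | ... | u_2] ∈ R^(4×2). The projector onto W = col(U) is P = U (U^T U)^(-1) U^T.
Compute U^T U =
  [19, -6]
  [-6, 18],
and U^T v = (-20, 0).
Solve U^T U · c = U^T v for the coefficients: c = (-20/17, -20/51). The projection is proj_W(v) = U c.
Check: (v - proj_W(v)) · u_1 = 0  (should be 0).
Check: (v - proj_W(v)) · u_2 = 0  (should be 0).
Result: proj_W(v) = (-60/17, 40/17, 0, -40/17).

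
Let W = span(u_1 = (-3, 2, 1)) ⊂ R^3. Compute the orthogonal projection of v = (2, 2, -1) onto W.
proj_W(v) = (9/14, -3/7, -3/14)

Set up U = [u_1 | ... | u_1] ∈ R^(3×1). The projector onto W = col(U) is P = U (U^T U)^(-1) U^T.
Compute U^T U =
  [14],
and U^T v = (-3).
Solve U^T U · c = U^T v for the coefficients: c = (-3/14). The projection is proj_W(v) = U c.
Check: (v - proj_W(v)) · u_1 = 0  (should be 0).
Result: proj_W(v) = (9/14, -3/7, -3/14).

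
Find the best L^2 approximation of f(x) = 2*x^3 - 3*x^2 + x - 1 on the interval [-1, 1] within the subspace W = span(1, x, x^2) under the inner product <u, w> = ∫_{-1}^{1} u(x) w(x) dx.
g(x) = -3*x^2 + 11*x/5 - 1

The best approximation g ∈ W is the orthogonal projection of f onto W. Writing g = a_0 + a_1 x + a_2 x^2, the coefficients solve the normal equations G · a = b where
  G_{ij} = <φ_i, φ_j> and b_i = <f, φ_i>, with φ_0 = 1, φ_1 = x, φ_2 = x^2.
G =
  [2, 0, 2/3]
  [0, 2/3, 0]
  [2/3, 0, 2/5],
b = (-4, 22/15, -28/15).
Solving gives a_0 = -1, a_1 = 11/5, a_2 = -3, so
  g(x) = -3*x^2 + 11*x/5 - 1.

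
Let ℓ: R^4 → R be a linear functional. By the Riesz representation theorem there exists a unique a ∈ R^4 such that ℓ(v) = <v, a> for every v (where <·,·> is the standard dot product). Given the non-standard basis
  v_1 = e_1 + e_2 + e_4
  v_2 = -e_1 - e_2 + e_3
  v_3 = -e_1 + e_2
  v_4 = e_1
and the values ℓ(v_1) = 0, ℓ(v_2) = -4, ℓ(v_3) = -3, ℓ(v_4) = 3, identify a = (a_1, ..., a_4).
a = (3, 0, -1, -3)

Write a = (a_1, ..., a_4) in the standard basis. For each basis vector v_i, ℓ(v_i) = <v_i, a> is a linear equation in the a_j's. Collect the n equations into a matrix system V a = ℓ, where row i of V is v_i (expressed in the standard basis). Since V is invertible (lower-triangular with 1s on the diagonal, up to permutation), solve by back-substitution:
  V =
[[1, 1, 0, 1],
 [-1, -1, 1, 0],
 [-1, 1, 0, 0],
 [1, 0, 0, 0]]
  V a = (0, -4, -3, 3)
Solving gives a = (3, 0, -1, -3).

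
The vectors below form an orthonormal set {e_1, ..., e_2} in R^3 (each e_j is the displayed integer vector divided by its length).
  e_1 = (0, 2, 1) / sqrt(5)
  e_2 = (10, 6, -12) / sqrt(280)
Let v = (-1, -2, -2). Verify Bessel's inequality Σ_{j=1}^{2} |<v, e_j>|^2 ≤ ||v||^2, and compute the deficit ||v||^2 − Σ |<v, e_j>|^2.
Σ |<v, e_j>|^2 = 101/14; ||v||^2 = 9; deficit = 25/14

Write each e_j = u_j / sqrt(<u_j, u_j>) where u_j is the displayed integer vector. Then <v, e_j> = <v, u_j> / sqrt(<u_j, u_j>), so |<v, e_j>|^2 = <v, u_j>^2 / <u_j, u_j>.
Coefficients: <v, e_1> = -6/sqrt(5), <v, e_2> = 2/sqrt(280).
Square and sum: Σ |<v, e_j>|^2 = 101/14.
Compute ||v||^2 = v·v = 9.
Deficit = 9 − 101/14 = 25/14 ≥ 0, confirming Bessel's inequality. (The deficit equals ||v − Σ <v,e_j> e_j||^2, the squared distance from v to span{e_j}.)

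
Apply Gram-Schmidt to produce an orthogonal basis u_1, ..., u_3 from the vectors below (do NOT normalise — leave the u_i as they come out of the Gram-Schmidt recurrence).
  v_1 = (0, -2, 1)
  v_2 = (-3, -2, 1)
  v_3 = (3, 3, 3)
Orthogonal basis:
  u_1 = (0, -2, 1)
  u_2 = (-3, 0, 0)
  u_3 = (0, 9/5, 18/5)

Apply the Gram-Schmidt recurrence
  u_1 = v_1
  u_i = v_i − Σ_{j<i} ((v_i · u_j) / (u_j · u_j)) · u_j.

Step by step this gives:
  u_1 = (0, -2, 1)
  u_2 = (-3, 0, 0)
  u_3 = (0, 9/5, 18/5)

Orthogonality check:
  u_2 · u_1 = 0 (should be 0)
  u_3 · u_1 = 0 (should be 0)
  u_3 · u_2 = 0 (should be 0)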